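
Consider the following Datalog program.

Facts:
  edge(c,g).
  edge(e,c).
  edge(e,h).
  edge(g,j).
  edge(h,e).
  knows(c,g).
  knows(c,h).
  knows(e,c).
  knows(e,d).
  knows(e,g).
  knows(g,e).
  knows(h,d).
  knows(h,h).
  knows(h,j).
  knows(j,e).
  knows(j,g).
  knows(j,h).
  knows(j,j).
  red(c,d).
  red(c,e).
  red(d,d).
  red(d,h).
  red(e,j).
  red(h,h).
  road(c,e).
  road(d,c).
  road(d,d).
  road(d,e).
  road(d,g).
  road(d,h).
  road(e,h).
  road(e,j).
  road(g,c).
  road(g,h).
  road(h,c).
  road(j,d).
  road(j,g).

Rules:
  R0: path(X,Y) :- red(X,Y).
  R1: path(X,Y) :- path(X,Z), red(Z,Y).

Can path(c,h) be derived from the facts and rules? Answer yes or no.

yes

round 1: derive path(c,d) via R0 from red(c,d)
round 1: derive path(c,e) via R0 from red(c,e)
round 1: derive path(d,d) via R0 from red(d,d)
round 1: derive path(d,h) via R0 from red(d,h)
round 1: derive path(e,j) via R0 from red(e,j)
round 1: derive path(h,h) via R0 from red(h,h)
round 2: derive path(c,h) via R1 from path(c,d), red(d,h)
round 2: derive path(c,j) via R1 from path(c,e), red(e,j)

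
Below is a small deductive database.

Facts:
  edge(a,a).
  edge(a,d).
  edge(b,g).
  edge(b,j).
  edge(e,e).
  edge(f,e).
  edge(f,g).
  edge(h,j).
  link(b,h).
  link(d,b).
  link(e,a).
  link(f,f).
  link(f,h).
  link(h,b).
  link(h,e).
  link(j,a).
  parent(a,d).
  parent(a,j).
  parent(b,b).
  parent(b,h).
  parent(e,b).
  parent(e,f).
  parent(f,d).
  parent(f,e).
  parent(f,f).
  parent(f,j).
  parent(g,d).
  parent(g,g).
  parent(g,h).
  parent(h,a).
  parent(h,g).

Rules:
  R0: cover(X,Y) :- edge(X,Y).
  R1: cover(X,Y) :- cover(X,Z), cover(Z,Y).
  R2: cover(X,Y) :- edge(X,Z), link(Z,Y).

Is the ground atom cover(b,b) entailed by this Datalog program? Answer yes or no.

yes

round 1: derive cover(a,a) via R0 from edge(a,a)
round 1: derive cover(a,d) via R0 from edge(a,d)
round 1: derive cover(b,g) via R0 from edge(b,g)
round 1: derive cover(b,j) via R0 from edge(b,j)
round 1: derive cover(e,e) via R0 from edge(e,e)
round 1: derive cover(f,e) via R0 from edge(f,e)
round 1: derive cover(f,g) via R0 from edge(f,g)
round 1: derive cover(h,j) via R0 from edge(h,j)
round 1: derive cover(a,b) via R2 from edge(a,d), link(d,b)
round 1: derive cover(b,a) via R2 from edge(b,j), link(j,a)
round 1: derive cover(e,a) via R2 from edge(e,e), link(e,a)
round 1: derive cover(f,a) via R2 from edge(f,e), link(e,a)
round 1: derive cover(h,a) via R2 from edge(h,j), link(j,a)
round 2: derive cover(a,g) via R1 from cover(a,b), cover(b,g)
round 2: derive cover(a,j) via R1 from cover(a,b), cover(b,j)
round 2: derive cover(b,b) via R1 from cover(b,a), cover(a,b)
round 2: derive cover(b,d) via R1 from cover(b,a), cover(a,d)
round 2: derive cover(e,b) via R1 from cover(e,a), cover(a,b)
round 2: derive cover(e,d) via R1 from cover(e,a), cover(a,d)
round 2: derive cover(f,b) via R1 from cover(f,a), cover(a,b)
round 2: derive cover(f,d) via R1 from cover(f,a), cover(a,d)
round 2: derive cover(h,b) via R1 from cover(h,a), cover(a,b)
round 2: derive cover(h,d) via R1 from cover(h,a), cover(a,d)
round 3: derive cover(e,g) via R1 from cover(e,a), cover(a,g)
round 3: derive cover(e,j) via R1 from cover(e,a), cover(a,j)
round 3: derive cover(f,j) via R1 from cover(f,a), cover(a,j)
round 3: derive cover(h,g) via R1 from cover(h,a), cover(a,g)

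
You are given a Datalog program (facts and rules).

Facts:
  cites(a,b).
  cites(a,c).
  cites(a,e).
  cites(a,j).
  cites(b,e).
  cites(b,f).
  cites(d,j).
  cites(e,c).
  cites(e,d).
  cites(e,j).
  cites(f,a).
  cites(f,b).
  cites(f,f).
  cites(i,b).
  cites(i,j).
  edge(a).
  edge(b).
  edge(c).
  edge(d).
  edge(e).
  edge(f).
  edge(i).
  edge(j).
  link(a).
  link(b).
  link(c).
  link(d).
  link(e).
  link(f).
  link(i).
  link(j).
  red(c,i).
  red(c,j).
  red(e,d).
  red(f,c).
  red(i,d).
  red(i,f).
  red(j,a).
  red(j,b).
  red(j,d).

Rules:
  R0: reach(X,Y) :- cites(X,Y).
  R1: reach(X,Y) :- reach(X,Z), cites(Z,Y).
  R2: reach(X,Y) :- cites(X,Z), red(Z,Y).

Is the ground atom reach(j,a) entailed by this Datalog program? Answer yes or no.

no

round 1: derive reach(a,b) via R0 from cites(a,b)
round 1: derive reach(a,c) via R0 from cites(a,c)
round 1: derive reach(a,e) via R0 from cites(a,e)
round 1: derive reach(a,j) via R0 from cites(a,j)
round 1: derive reach(b,e) via R0 from cites(b,e)
round 1: derive reach(b,f) via R0 from cites(b,f)
round 1: derive reach(d,j) via R0 from cites(d,j)
round 1: derive reach(e,c) via R0 from cites(e,c)
round 1: derive reach(e,d) via R0 from cites(e,d)
round 1: derive reach(e,j) via R0 from cites(e,j)
round 1: derive reach(f,a) via R0 from cites(f,a)
round 1: derive reach(f,b) via R0 from cites(f,b)
round 1: derive reach(f,f) via R0 from cites(f,f)
round 1: derive reach(i,b) via R0 from cites(i,b)
round 1: derive reach(i,j) via R0 from cites(i,j)
round 1: derive reach(a,a) via R2 from cites(a,j), red(j,a)
round 1: derive reach(a,d) via R2 from cites(a,e), red(e,d)
round 1: derive reach(a,i) via R2 from cites(a,c), red(c,i)
round 1: derive reach(b,c) via R2 from cites(b,f), red(f,c)
round 1: derive reach(b,d) via R2 from cites(b,e), red(e,d)
round 1: derive reach(d,a) via R2 from cites(d,j), red(j,a)
round 1: derive reach(d,b) via R2 from cites(d,j), red(j,b)
round 1: derive reach(d,d) via R2 from cites(d,j), red(j,d)
round 1: derive reach(e,a) via R2 from cites(e,j), red(j,a)
round 1: derive reach(e,b) via R2 from cites(e,j), red(j,b)
round 1: derive reach(e,i) via R2 from cites(e,c), red(c,i)
round 1: derive reach(f,c) via R2 from cites(f,f), red(f,c)
round 1: derive reach(i,a) via R2 from cites(i,j), red(j,a)
round 1: derive reach(i,d) via R2 from cites(i,j), red(j,d)
round 2: derive reach(a,f) via R1 from reach(a,b), cites(b,f)
round 2: derive reach(b,a) via R1 from reach(b,f), cites(f,a)
round 2: derive reach(b,b) via R1 from reach(b,f), cites(f,b)
round 2: derive reach(b,j) via R1 from reach(b,d), cites(d,j)
round 2: derive reach(d,c) via R1 from reach(d,a), cites(a,c)
round 2: derive reach(d,e) via R1 from reach(d,a), cites(a,e)
round 2: derive reach(d,f) via R1 from reach(d,b), cites(b,f)
round 2: derive reach(e,e) via R1 from reach(e,a), cites(a,e)
round 2: derive reach(e,f) via R1 from reach(e,b), cites(b,f)
round 2: derive reach(f,e) via R1 from reach(f,a), cites(a,e)
round 2: derive reach(f,j) via R1 from reach(f,a), cites(a,j)
round 2: derive reach(i,c) via R1 from reach(i,a), cites(a,c)
round 2: derive reach(i,e) via R1 from reach(i,a), cites(a,e)
round 2: derive reach(i,f) via R1 from reach(i,b), cites(b,f)
round 3: derive reach(f,d) via R1 from reach(f,e), cites(e,d)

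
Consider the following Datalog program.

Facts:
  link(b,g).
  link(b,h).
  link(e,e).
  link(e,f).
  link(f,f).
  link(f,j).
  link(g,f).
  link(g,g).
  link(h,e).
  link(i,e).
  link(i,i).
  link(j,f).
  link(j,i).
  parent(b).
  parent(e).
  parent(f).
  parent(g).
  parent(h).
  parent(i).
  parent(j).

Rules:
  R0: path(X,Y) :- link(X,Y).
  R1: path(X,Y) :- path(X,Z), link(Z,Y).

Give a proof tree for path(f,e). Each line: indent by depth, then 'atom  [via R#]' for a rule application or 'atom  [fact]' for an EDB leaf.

round 1: derive path(b,g) via R0 from link(b,g)
round 1: derive path(b,h) via R0 from link(b,h)
round 1: derive path(e,e) via R0 from link(e,e)
round 1: derive path(e,f) via R0 from link(e,f)
round 1: derive path(f,f) via R0 from link(f,f)
round 1: derive path(f,j) via R0 from link(f,j)
round 1: derive path(g,f) via R0 from link(g,f)
round 1: derive path(g,g) via R0 from link(g,g)
round 1: derive path(h,e) via R0 from link(h,e)
round 1: derive path(i,e) via R0 from link(i,e)
round 1: derive path(i,i) via R0 from link(i,i)
round 1: derive path(j,f) via R0 from link(j,f)
round 1: derive path(j,i) via R0 from link(j,i)
round 2: derive path(b,e) via R1 from path(b,h), link(h,e)
round 2: derive path(b,f) via R1 from path(b,g), link(g,f)
round 2: derive path(e,j) via R1 from path(e,f), link(f,j)
round 2: derive path(f,i) via R1 from path(f,j), link(j,i)
round 2: derive path(g,j) via R1 from path(g,f), link(f,j)
round 2: derive path(h,f) via R1 from path(h,e), link(e,f)
round 2: derive path(i,f) via R1 from path(i,e), link(e,f)
round 2: derive path(j,e) via R1 from path(j,i), link(i,e)
round 2: derive path(j,j) via R1 from path(j,f), link(f,j)
round 3: derive path(b,j) via R1 from path(b,f), link(f,j)
round 3: derive path(e,i) via R1 from path(e,j), link(j,i)
round 3: derive path(f,e) via R1 from path(f,i), link(i,e)
round 3: derive path(g,i) via R1 from path(g,j), link(j,i)
round 3: derive path(h,j) via R1 from path(h,f), link(f,j)
round 3: derive path(i,j) via R1 from path(i,f), link(f,j)
round 4: derive path(b,i) via R1 from path(b,j), link(j,i)
round 4: derive path(g,e) via R1 from path(g,i), link(i,e)
round 4: derive path(h,i) via R1 from path(h,j), link(j,i)

path(f,e)  [via R1]
  path(f,i)  [via R1]
    path(f,j)  [via R0]
      link(f,j)  [fact]
    link(j,i)  [fact]
  link(i,e)  [fact]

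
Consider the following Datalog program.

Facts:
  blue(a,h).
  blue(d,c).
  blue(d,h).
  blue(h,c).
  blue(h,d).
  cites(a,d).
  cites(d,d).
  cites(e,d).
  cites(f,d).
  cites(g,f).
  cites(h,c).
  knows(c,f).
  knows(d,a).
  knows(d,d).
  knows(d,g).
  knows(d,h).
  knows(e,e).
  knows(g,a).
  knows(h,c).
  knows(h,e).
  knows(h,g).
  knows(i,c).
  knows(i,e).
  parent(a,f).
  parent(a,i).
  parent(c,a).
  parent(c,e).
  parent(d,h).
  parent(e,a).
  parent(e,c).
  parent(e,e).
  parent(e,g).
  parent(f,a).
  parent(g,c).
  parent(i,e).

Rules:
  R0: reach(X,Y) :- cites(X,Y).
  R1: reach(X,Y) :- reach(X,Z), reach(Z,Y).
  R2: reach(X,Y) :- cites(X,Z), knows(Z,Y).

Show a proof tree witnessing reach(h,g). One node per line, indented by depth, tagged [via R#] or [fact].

round 1: derive reach(a,d) via R0 from cites(a,d)
round 1: derive reach(d,d) via R0 from cites(d,d)
round 1: derive reach(e,d) via R0 from cites(e,d)
round 1: derive reach(f,d) via R0 from cites(f,d)
round 1: derive reach(g,f) via R0 from cites(g,f)
round 1: derive reach(h,c) via R0 from cites(h,c)
round 1: derive reach(a,a) via R2 from cites(a,d), knows(d,a)
round 1: derive reach(a,g) via R2 from cites(a,d), knows(d,g)
round 1: derive reach(a,h) via R2 from cites(a,d), knows(d,h)
round 1: derive reach(d,a) via R2 from cites(d,d), knows(d,a)
round 1: derive reach(d,g) via R2 from cites(d,d), knows(d,g)
round 1: derive reach(d,h) via R2 from cites(d,d), knows(d,h)
round 1: derive reach(e,a) via R2 from cites(e,d), knows(d,a)
round 1: derive reach(e,g) via R2 from cites(e,d), knows(d,g)
round 1: derive reach(e,h) via R2 from cites(e,d), knows(d,h)
round 1: derive reach(f,a) via R2 from cites(f,d), knows(d,a)
round 1: derive reach(f,g) via R2 from cites(f,d), knows(d,g)
round 1: derive reach(f,h) via R2 from cites(f,d), knows(d,h)
round 1: derive reach(h,f) via R2 from cites(h,c), knows(c,f)
round 2: derive reach(a,c) via R1 from reach(a,h), reach(h,c)
round 2: derive reach(a,f) via R1 from reach(a,g), reach(g,f)
round 2: derive reach(d,c) via R1 from reach(d,h), reach(h,c)
round 2: derive reach(d,f) via R1 from reach(d,g), reach(g,f)
round 2: derive reach(e,c) via R1 from reach(e,h), reach(h,c)
round 2: derive reach(e,f) via R1 from reach(e,g), reach(g,f)
round 2: derive reach(f,c) via R1 from reach(f,h), reach(h,c)
round 2: derive reach(f,f) via R1 from reach(f,g), reach(g,f)
round 2: derive reach(g,a) via R1 from reach(g,f), reach(f,a)
round 2: derive reach(g,d) via R1 from reach(g,f), reach(f,d)
round 2: derive reach(g,g) via R1 from reach(g,f), reach(f,g)
round 2: derive reach(g,h) via R1 from reach(g,f), reach(f,h)
round 2: derive reach(h,a) via R1 from reach(h,f), reach(f,a)
round 2: derive reach(h,d) via R1 from reach(h,f), reach(f,d)
round 2: derive reach(h,g) via R1 from reach(h,f), reach(f,g)
round 2: derive reach(h,h) via R1 from reach(h,f), reach(f,h)
round 3: derive reach(g,c) via R1 from reach(g,a), reach(a,c)

reach(h,g)  [via R1]
  reach(h,f)  [via R2]
    cites(h,c)  [fact]
    knows(c,f)  [fact]
  reach(f,g)  [via R2]
    cites(f,d)  [fact]
    knows(d,g)  [fact]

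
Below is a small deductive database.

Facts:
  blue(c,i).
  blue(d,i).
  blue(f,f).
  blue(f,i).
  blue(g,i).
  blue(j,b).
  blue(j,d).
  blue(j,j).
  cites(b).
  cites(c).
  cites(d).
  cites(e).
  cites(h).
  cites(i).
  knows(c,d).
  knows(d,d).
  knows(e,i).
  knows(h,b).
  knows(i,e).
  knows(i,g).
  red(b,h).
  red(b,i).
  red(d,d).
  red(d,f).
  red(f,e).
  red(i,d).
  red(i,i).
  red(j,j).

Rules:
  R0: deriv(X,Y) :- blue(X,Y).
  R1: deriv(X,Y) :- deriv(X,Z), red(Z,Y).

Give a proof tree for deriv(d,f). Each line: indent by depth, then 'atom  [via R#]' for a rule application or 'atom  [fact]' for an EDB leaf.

round 1: derive deriv(c,i) via R0 from blue(c,i)
round 1: derive deriv(d,i) via R0 from blue(d,i)
round 1: derive deriv(f,f) via R0 from blue(f,f)
round 1: derive deriv(f,i) via R0 from blue(f,i)
round 1: derive deriv(g,i) via R0 from blue(g,i)
round 1: derive deriv(j,b) via R0 from blue(j,b)
round 1: derive deriv(j,d) via R0 from blue(j,d)
round 1: derive deriv(j,j) via R0 from blue(j,j)
round 2: derive deriv(c,d) via R1 from deriv(c,i), red(i,d)
round 2: derive deriv(d,d) via R1 from deriv(d,i), red(i,d)
round 2: derive deriv(f,d) via R1 from deriv(f,i), red(i,d)
round 2: derive deriv(f,e) via R1 from deriv(f,f), red(f,e)
round 2: derive deriv(g,d) via R1 from deriv(g,i), red(i,d)
round 2: derive deriv(j,f) via R1 from deriv(j,d), red(d,f)
round 2: derive deriv(j,h) via R1 from deriv(j,b), red(b,h)
round 2: derive deriv(j,i) via R1 from deriv(j,b), red(b,i)
round 3: derive deriv(c,f) via R1 from deriv(c,d), red(d,f)
round 3: derive deriv(d,f) via R1 from deriv(d,d), red(d,f)
round 3: derive deriv(g,f) via R1 from deriv(g,d), red(d,f)
round 3: derive deriv(j,e) via R1 from deriv(j,f), red(f,e)
round 4: derive deriv(c,e) via R1 from deriv(c,f), red(f,e)
round 4: derive deriv(d,e) via R1 from deriv(d,f), red(f,e)
round 4: derive deriv(g,e) via R1 from deriv(g,f), red(f,e)

deriv(d,f)  [via R1]
  deriv(d,d)  [via R1]
    deriv(d,i)  [via R0]
      blue(d,i)  [fact]
    red(i,d)  [fact]
  red(d,f)  [fact]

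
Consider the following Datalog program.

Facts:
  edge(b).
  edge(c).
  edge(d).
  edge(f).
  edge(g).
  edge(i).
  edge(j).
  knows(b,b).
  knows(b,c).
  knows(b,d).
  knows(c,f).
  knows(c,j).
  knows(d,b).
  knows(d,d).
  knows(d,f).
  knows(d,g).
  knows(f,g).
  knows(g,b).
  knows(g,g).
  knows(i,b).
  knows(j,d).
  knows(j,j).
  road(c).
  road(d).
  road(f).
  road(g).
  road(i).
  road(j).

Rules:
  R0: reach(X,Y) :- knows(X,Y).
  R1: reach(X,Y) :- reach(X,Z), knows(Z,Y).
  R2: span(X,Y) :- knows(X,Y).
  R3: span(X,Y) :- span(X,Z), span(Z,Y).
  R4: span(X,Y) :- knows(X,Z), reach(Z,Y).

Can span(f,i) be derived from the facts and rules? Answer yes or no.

no

round 1: derive reach(b,b) via R0 from knows(b,b)
round 1: derive reach(b,c) via R0 from knows(b,c)
round 1: derive reach(b,d) via R0 from knows(b,d)
round 1: derive reach(c,f) via R0 from knows(c,f)
round 1: derive reach(c,j) via R0 from knows(c,j)
round 1: derive reach(d,b) via R0 from knows(d,b)
round 1: derive reach(d,d) via R0 from knows(d,d)
round 1: derive reach(d,f) via R0 from knows(d,f)
round 1: derive reach(d,g) via R0 from knows(d,g)
round 1: derive reach(f,g) via R0 from knows(f,g)
round 1: derive reach(g,b) via R0 from knows(g,b)
round 1: derive reach(g,g) via R0 from knows(g,g)
round 1: derive reach(i,b) via R0 from knows(i,b)
round 1: derive reach(j,d) via R0 from knows(j,d)
round 1: derive reach(j,j) via R0 from knows(j,j)
round 1: derive span(b,b) via R2 from knows(b,b)
round 1: derive span(b,c) via R2 from knows(b,c)
round 1: derive span(b,d) via R2 from knows(b,d)
round 1: derive span(c,f) via R2 from knows(c,f)
round 1: derive span(c,j) via R2 from knows(c,j)
round 1: derive span(d,b) via R2 from knows(d,b)
round 1: derive span(d,d) via R2 from knows(d,d)
round 1: derive span(d,f) via R2 from knows(d,f)
round 1: derive span(d,g) via R2 from knows(d,g)
round 1: derive span(f,g) via R2 from knows(f,g)
round 1: derive span(g,b) via R2 from knows(g,b)
round 1: derive span(g,g) via R2 from knows(g,g)
round 1: derive span(i,b) via R2 from knows(i,b)
round 1: derive span(j,d) via R2 from knows(j,d)
round 1: derive span(j,j) via R2 from knows(j,j)
round 2: derive reach(b,f) via R1 from reach(b,c), knows(c,f)
round 2: derive reach(b,g) via R1 from reach(b,d), knows(d,g)
round 2: derive reach(b,j) via R1 from reach(b,c), knows(c,j)
round 2: derive reach(c,d) via R1 from reach(c,j), knows(j,d)
round 2: derive reach(c,g) via R1 from reach(c,f), knows(f,g)
round 2: derive reach(d,c) via R1 from reach(d,b), knows(b,c)
round 2: derive reach(f,b) via R1 from reach(f,g), knows(g,b)
round 2: derive reach(g,c) via R1 from reach(g,b), knows(b,c)
round 2: derive reach(g,d) via R1 from reach(g,b), knows(b,d)
round 2: derive reach(i,c) via R1 from reach(i,b), knows(b,c)
round 2: derive reach(i,d) via R1 from reach(i,b), knows(b,d)
round 2: derive reach(j,b) via R1 from reach(j,d), knows(d,b)
round 2: derive reach(j,f) via R1 from reach(j,d), knows(d,f)
round 2: derive reach(j,g) via R1 from reach(j,d), knows(d,g)
round 2: derive span(b,f) via R3 from span(b,c), span(c,f)
round 2: derive span(b,g) via R3 from span(b,d), span(d,g)
round 2: derive span(b,j) via R3 from span(b,c), span(c,j)
round 2: derive span(c,d) via R3 from span(c,j), span(j,d)
round 2: derive span(c,g) via R3 from span(c,f), span(f,g)
round 2: derive span(d,c) via R3 from span(d,b), span(b,c)
round 2: derive span(f,b) via R3 from span(f,g), span(g,b)
round 2: derive span(g,c) via R3 from span(g,b), span(b,c)
round 2: derive span(g,d) via R3 from span(g,b), span(b,d)
round 2: derive span(i,c) via R3 from span(i,b), span(b,c)
round 2: derive span(i,d) via R3 from span(i,b), span(b,d)
round 2: derive span(j,b) via R3 from span(j,d), span(d,b)
round 2: derive span(j,f) via R3 from span(j,d), span(d,f)
round 2: derive span(j,g) via R3 from span(j,d), span(d,g)
round 3: derive reach(c,b) via R1 from reach(c,d), knows(d,b)
round 3: derive reach(d,j) via R1 from reach(d,c), knows(c,j)
round 3: derive reach(f,c) via R1 from reach(f,b), knows(b,c)
round 3: derive reach(f,d) via R1 from reach(f,b), knows(b,d)
round 3: derive reach(g,f) via R1 from reach(g,c), knows(c,f)
round 3: derive reach(g,j) via R1 from reach(g,c), knows(c,j)
round 3: derive reach(i,f) via R1 from reach(i,c), knows(c,f)
round 3: derive reach(i,g) via R1 from reach(i,d), knows(d,g)
round 3: derive reach(i,j) via R1 from reach(i,c), knows(c,j)
round 3: derive reach(j,c) via R1 from reach(j,b), knows(b,c)
round 3: derive span(c,b) via R3 from span(c,d), span(d,b)
round 3: derive span(c,c) via R3 from span(c,d), span(d,c)
round 3: derive span(d,j) via R3 from span(d,b), span(b,j)
round 3: derive span(f,c) via R3 from span(f,b), span(b,c)
round 3: derive span(f,d) via R3 from span(f,b), span(b,d)
round 3: derive span(f,f) via R3 from span(f,b), span(b,f)
round 3: derive span(f,j) via R3 from span(f,b), span(b,j)
round 3: derive span(g,f) via R3 from span(g,b), span(b,f)
round 3: derive span(g,j) via R3 from span(g,b), span(b,j)
round 3: derive span(i,f) via R3 from span(i,b), span(b,f)
round 3: derive span(i,g) via R3 from span(i,b), span(b,g)
round 3: derive span(i,j) via R3 from span(i,b), span(b,j)
round 3: derive span(j,c) via R3 from span(j,b), span(b,c)
round 4: derive reach(c,c) via R1 from reach(c,b), knows(b,c)
round 4: derive reach(f,f) via R1 from reach(f,c), knows(c,f)
round 4: derive reach(f,j) via R1 from reach(f,c), knows(c,j)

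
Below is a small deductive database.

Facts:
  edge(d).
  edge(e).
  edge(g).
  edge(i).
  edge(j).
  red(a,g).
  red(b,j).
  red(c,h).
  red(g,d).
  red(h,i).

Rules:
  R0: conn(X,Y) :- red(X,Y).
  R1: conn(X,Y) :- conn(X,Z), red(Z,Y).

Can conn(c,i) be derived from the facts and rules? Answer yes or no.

round 1: derive conn(a,g) via R0 from red(a,g)
round 1: derive conn(b,j) via R0 from red(b,j)
round 1: derive conn(c,h) via R0 from red(c,h)
round 1: derive conn(g,d) via R0 from red(g,d)
round 1: derive conn(h,i) via R0 from red(h,i)
round 2: derive conn(a,d) via R1 from conn(a,g), red(g,d)
round 2: derive conn(c,i) via R1 from conn(c,h), red(h,i)

yes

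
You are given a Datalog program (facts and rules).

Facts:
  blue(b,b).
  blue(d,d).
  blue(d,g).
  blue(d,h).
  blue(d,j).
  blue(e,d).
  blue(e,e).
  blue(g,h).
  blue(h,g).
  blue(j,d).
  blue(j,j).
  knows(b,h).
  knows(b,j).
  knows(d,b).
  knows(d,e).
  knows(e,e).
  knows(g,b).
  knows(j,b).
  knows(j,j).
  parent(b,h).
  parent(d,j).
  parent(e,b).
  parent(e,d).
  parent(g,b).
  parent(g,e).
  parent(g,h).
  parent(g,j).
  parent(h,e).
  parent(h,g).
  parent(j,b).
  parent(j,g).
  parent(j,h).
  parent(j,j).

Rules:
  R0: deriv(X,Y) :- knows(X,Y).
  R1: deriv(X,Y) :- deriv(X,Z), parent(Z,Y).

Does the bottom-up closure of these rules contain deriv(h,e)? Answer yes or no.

round 1: derive deriv(b,h) via R0 from knows(b,h)
round 1: derive deriv(b,j) via R0 from knows(b,j)
round 1: derive deriv(d,b) via R0 from knows(d,b)
round 1: derive deriv(d,e) via R0 from knows(d,e)
round 1: derive deriv(e,e) via R0 from knows(e,e)
round 1: derive deriv(g,b) via R0 from knows(g,b)
round 1: derive deriv(j,b) via R0 from knows(j,b)
round 1: derive deriv(j,j) via R0 from knows(j,j)
round 2: derive deriv(b,b) via R1 from deriv(b,j), parent(j,b)
round 2: derive deriv(b,e) via R1 from deriv(b,h), parent(h,e)
round 2: derive deriv(b,g) via R1 from deriv(b,h), parent(h,g)
round 2: derive deriv(d,d) via R1 from deriv(d,e), parent(e,d)
round 2: derive deriv(d,h) via R1 from deriv(d,b), parent(b,h)
round 2: derive deriv(e,b) via R1 from deriv(e,e), parent(e,b)
round 2: derive deriv(e,d) via R1 from deriv(e,e), parent(e,d)
round 2: derive deriv(g,h) via R1 from deriv(g,b), parent(b,h)
round 2: derive deriv(j,g) via R1 from deriv(j,j), parent(j,g)
round 2: derive deriv(j,h) via R1 from deriv(j,b), parent(b,h)
round 3: derive deriv(b,d) via R1 from deriv(b,e), parent(e,d)
round 3: derive deriv(d,g) via R1 from deriv(d,h), parent(h,g)
round 3: derive deriv(d,j) via R1 from deriv(d,d), parent(d,j)
round 3: derive deriv(e,h) via R1 from deriv(e,b), parent(b,h)
round 3: derive deriv(e,j) via R1 from deriv(e,d), parent(d,j)
round 3: derive deriv(g,e) via R1 from deriv(g,h), parent(h,e)
round 3: derive deriv(g,g) via R1 from deriv(g,h), parent(h,g)
round 3: derive deriv(j,e) via R1 from deriv(j,g), parent(g,e)
round 4: derive deriv(e,g) via R1 from deriv(e,h), parent(h,g)
round 4: derive deriv(g,d) via R1 from deriv(g,e), parent(e,d)
round 4: derive deriv(g,j) via R1 from deriv(g,g), parent(g,j)
round 4: derive deriv(j,d) via R1 from deriv(j,e), parent(e,d)

no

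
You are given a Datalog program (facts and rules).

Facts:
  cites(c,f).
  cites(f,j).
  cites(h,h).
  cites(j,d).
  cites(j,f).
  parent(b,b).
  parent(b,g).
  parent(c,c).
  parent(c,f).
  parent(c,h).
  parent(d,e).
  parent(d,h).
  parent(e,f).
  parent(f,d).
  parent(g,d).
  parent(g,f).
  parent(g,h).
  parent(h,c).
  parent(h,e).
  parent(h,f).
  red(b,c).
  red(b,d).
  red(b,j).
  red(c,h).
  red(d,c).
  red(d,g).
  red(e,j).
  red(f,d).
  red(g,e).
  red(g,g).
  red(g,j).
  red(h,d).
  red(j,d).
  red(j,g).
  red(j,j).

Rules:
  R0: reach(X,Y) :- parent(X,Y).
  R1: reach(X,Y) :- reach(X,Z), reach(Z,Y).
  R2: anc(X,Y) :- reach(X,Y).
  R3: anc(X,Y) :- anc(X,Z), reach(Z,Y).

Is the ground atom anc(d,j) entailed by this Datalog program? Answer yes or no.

round 1: derive reach(b,b) via R0 from parent(b,b)
round 1: derive reach(b,g) via R0 from parent(b,g)
round 1: derive reach(c,c) via R0 from parent(c,c)
round 1: derive reach(c,f) via R0 from parent(c,f)
round 1: derive reach(c,h) via R0 from parent(c,h)
round 1: derive reach(d,e) via R0 from parent(d,e)
round 1: derive reach(d,h) via R0 from parent(d,h)
round 1: derive reach(e,f) via R0 from parent(e,f)
round 1: derive reach(f,d) via R0 from parent(f,d)
round 1: derive reach(g,d) via R0 from parent(g,d)
round 1: derive reach(g,f) via R0 from parent(g,f)
round 1: derive reach(g,h) via R0 from parent(g,h)
round 1: derive reach(h,c) via R0 from parent(h,c)
round 1: derive reach(h,e) via R0 from parent(h,e)
round 1: derive reach(h,f) via R0 from parent(h,f)
round 2: derive reach(b,d) via R1 from reach(b,g), reach(g,d)
round 2: derive reach(b,f) via R1 from reach(b,g), reach(g,f)
round 2: derive reach(b,h) via R1 from reach(b,g), reach(g,h)
round 2: derive reach(c,d) via R1 from reach(c,f), reach(f,d)
round 2: derive reach(c,e) via R1 from reach(c,h), reach(h,e)
round 2: derive reach(d,c) via R1 from reach(d,h), reach(h,c)
round 2: derive reach(d,f) via R1 from reach(d,e), reach(e,f)
round 2: derive reach(e,d) via R1 from reach(e,f), reach(f,d)
round 2: derive reach(f,e) via R1 from reach(f,d), reach(d,e)
round 2: derive reach(f,h) via R1 from reach(f,d), reach(d,h)
round 2: derive reach(g,c) via R1 from reach(g,h), reach(h,c)
round 2: derive reach(g,e) via R1 from reach(g,d), reach(d,e)
round 2: derive reach(h,d) via R1 from reach(h,f), reach(f,d)
round 2: derive reach(h,h) via R1 from reach(h,c), reach(c,h)
round 2: derive anc(b,b) via R2 from reach(b,b)
round 2: derive anc(b,g) via R2 from reach(b,g)
round 2: derive anc(c,c) via R2 from reach(c,c)
round 2: derive anc(c,f) via R2 from reach(c,f)
round 2: derive anc(c,h) via R2 from reach(c,h)
round 2: derive anc(d,e) via R2 from reach(d,e)
round 2: derive anc(d,h) via R2 from reach(d,h)
round 2: derive anc(e,f) via R2 from reach(e,f)
round 2: derive anc(f,d) via R2 from reach(f,d)
round 2: derive anc(g,d) via R2 from reach(g,d)
round 2: derive anc(g,f) via R2 from reach(g,f)
round 2: derive anc(g,h) via R2 from reach(g,h)
round 2: derive anc(h,c) via R2 from reach(h,c)
round 2: derive anc(h,e) via R2 from reach(h,e)
round 2: derive anc(h,f) via R2 from reach(h,f)
round 3: derive reach(b,c) via R1 from reach(b,d), reach(d,c)
round 3: derive reach(b,e) via R1 from reach(b,d), reach(d,e)
round 3: derive reach(d,d) via R1 from reach(d,c), reach(c,d)
round 3: derive reach(e,c) via R1 from reach(e,d), reach(d,c)
round 3: derive reach(e,e) via R1 from reach(e,d), reach(d,e)
round 3: derive reach(e,h) via R1 from reach(e,d), reach(d,h)
round 3: derive reach(f,c) via R1 from reach(f,d), reach(d,c)
round 3: derive reach(f,f) via R1 from reach(f,d), reach(d,f)
round 3: derive anc(b,d) via R2 from reach(b,d)
round 3: derive anc(b,f) via R2 from reach(b,f)
round 3: derive anc(b,h) via R2 from reach(b,h)
round 3: derive anc(c,d) via R2 from reach(c,d)
round 3: derive anc(c,e) via R2 from reach(c,e)
round 3: derive anc(d,c) via R2 from reach(d,c)
round 3: derive anc(d,f) via R2 from reach(d,f)
round 3: derive anc(e,d) via R2 from reach(e,d)
round 3: derive anc(f,e) via R2 from reach(f,e)
round 3: derive anc(f,h) via R2 from reach(f,h)
round 3: derive anc(g,c) via R2 from reach(g,c)
round 3: derive anc(g,e) via R2 from reach(g,e)
round 3: derive anc(h,d) via R2 from reach(h,d)
round 3: derive anc(h,h) via R2 from reach(h,h)
round 3: derive anc(b,c) via R3 from anc(b,g), reach(g,c)
round 3: derive anc(b,e) via R3 from anc(b,g), reach(g,e)
round 3: derive anc(d,d) via R3 from anc(d,e), reach(e,d)
round 3: derive anc(e,e) via R3 from anc(e,f), reach(f,e)
round 3: derive anc(e,h) via R3 from anc(e,f), reach(f,h)
round 3: derive anc(f,c) via R3 from anc(f,d), reach(d,c)
round 3: derive anc(f,f) via R3 from anc(f,d), reach(d,f)
round 4: derive anc(e,c) via R2 from reach(e,c)

no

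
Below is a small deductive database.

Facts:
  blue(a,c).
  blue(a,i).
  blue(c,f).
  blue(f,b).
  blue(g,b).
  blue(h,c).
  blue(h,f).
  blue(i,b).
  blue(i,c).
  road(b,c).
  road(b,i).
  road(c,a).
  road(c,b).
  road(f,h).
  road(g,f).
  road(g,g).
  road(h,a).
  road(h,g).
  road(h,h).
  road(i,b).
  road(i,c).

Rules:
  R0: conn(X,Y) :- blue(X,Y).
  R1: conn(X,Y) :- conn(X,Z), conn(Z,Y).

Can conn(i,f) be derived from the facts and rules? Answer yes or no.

round 1: derive conn(a,c) via R0 from blue(a,c)
round 1: derive conn(a,i) via R0 from blue(a,i)
round 1: derive conn(c,f) via R0 from blue(c,f)
round 1: derive conn(f,b) via R0 from blue(f,b)
round 1: derive conn(g,b) via R0 from blue(g,b)
round 1: derive conn(h,c) via R0 from blue(h,c)
round 1: derive conn(h,f) via R0 from blue(h,f)
round 1: derive conn(i,b) via R0 from blue(i,b)
round 1: derive conn(i,c) via R0 from blue(i,c)
round 2: derive conn(a,b) via R1 from conn(a,i), conn(i,b)
round 2: derive conn(a,f) via R1 from conn(a,c), conn(c,f)
round 2: derive conn(c,b) via R1 from conn(c,f), conn(f,b)
round 2: derive conn(h,b) via R1 from conn(h,f), conn(f,b)
round 2: derive conn(i,f) via R1 from conn(i,c), conn(c,f)

yes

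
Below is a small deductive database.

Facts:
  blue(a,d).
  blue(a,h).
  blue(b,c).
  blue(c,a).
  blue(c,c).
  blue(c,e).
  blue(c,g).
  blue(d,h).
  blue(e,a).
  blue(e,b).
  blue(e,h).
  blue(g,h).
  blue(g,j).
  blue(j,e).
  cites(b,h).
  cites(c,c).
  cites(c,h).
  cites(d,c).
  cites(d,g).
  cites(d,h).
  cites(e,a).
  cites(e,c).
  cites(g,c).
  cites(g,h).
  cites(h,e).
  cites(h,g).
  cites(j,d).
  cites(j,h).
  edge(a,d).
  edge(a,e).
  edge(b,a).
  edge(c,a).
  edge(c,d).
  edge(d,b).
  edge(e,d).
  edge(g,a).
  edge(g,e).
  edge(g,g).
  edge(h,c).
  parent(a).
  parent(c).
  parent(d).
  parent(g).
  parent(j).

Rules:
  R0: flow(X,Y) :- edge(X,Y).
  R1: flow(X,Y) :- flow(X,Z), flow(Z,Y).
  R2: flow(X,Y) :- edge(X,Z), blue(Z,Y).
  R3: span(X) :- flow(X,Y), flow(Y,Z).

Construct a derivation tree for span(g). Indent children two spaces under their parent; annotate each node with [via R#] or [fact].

span(g)  [via R3]
  flow(g,a)  [via R0]
    edge(g,a)  [fact]
  flow(a,a)  [via R2]
    edge(a,e)  [fact]
    blue(e,a)  [fact]

round 1: derive flow(a,d) via R0 from edge(a,d)
round 1: derive flow(a,e) via R0 from edge(a,e)
round 1: derive flow(b,a) via R0 from edge(b,a)
round 1: derive flow(c,a) via R0 from edge(c,a)
round 1: derive flow(c,d) via R0 from edge(c,d)
round 1: derive flow(d,b) via R0 from edge(d,b)
round 1: derive flow(e,d) via R0 from edge(e,d)
round 1: derive flow(g,a) via R0 from edge(g,a)
round 1: derive flow(g,e) via R0 from edge(g,e)
round 1: derive flow(g,g) via R0 from edge(g,g)
round 1: derive flow(h,c) via R0 from edge(h,c)
round 1: derive flow(a,a) via R2 from edge(a,e), blue(e,a)
round 1: derive flow(a,b) via R2 from edge(a,e), blue(e,b)
round 1: derive flow(a,h) via R2 from edge(a,d), blue(d,h)
round 1: derive flow(b,d) via R2 from edge(b,a), blue(a,d)
round 1: derive flow(b,h) via R2 from edge(b,a), blue(a,h)
round 1: derive flow(c,h) via R2 from edge(c,a), blue(a,h)
round 1: derive flow(d,c) via R2 from edge(d,b), blue(b,c)
round 1: derive flow(e,h) via R2 from edge(e,d), blue(d,h)
round 1: derive flow(g,b) via R2 from edge(g,e), blue(e,b)
round 1: derive flow(g,d) via R2 from edge(g,a), blue(a,d)
round 1: derive flow(g,h) via R2 from edge(g,a), blue(a,h)
round 1: derive flow(g,j) via R2 from edge(g,g), blue(g,j)
round 1: derive flow(h,a) via R2 from edge(h,c), blue(c,a)
round 1: derive flow(h,e) via R2 from edge(h,c), blue(c,e)
round 1: derive flow(h,g) via R2 from edge(h,c), blue(c,g)
round 2: derive flow(a,c) via R1 from flow(a,d), flow(d,c)
round 2: derive flow(a,g) via R1 from flow(a,h), flow(h,g)
round 2: derive flow(b,b) via R1 from flow(b,a), flow(a,b)
round 2: derive flow(b,c) via R1 from flow(b,d), flow(d,c)
round 2: derive flow(b,e) via R1 from flow(b,a), flow(a,e)
round 2: derive flow(b,g) via R1 from flow(b,h), flow(h,g)
round 2: derive flow(c,b) via R1 from flow(c,a), flow(a,b)
round 2: derive flow(c,c) via R1 from flow(c,d), flow(d,c)
round 2: derive flow(c,e) via R1 from flow(c,a), flow(a,e)
round 2: derive flow(c,g) via R1 from flow(c,h), flow(h,g)
round 2: derive flow(d,a) via R1 from flow(d,b), flow(b,a)
round 2: derive flow(d,d) via R1 from flow(d,b), flow(b,d)
round 2: derive flow(d,h) via R1 from flow(d,b), flow(b,h)
round 2: derive flow(e,a) via R1 from flow(e,h), flow(h,a)
round 2: derive flow(e,b) via R1 from flow(e,d), flow(d,b)
round 2: derive flow(e,c) via R1 from flow(e,d), flow(d,c)
round 2: derive flow(e,e) via R1 from flow(e,h), flow(h,e)
round 2: derive flow(e,g) via R1 from flow(e,h), flow(h,g)
round 2: derive flow(g,c) via R1 from flow(g,d), flow(d,c)
round 2: derive flow(h,b) via R1 from flow(h,a), flow(a,b)
round 2: derive flow(h,d) via R1 from flow(h,a), flow(a,d)
round 2: derive flow(h,h) via R1 from flow(h,a), flow(a,h)
round 2: derive flow(h,j) via R1 from flow(h,g), flow(g,j)
round 2: derive span(a) via R3 from flow(a,a), flow(a,a)
round 2: derive span(b) via R3 from flow(b,a), flow(a,a)
round 2: derive span(c) via R3 from flow(c,a), flow(a,a)
round 2: derive span(d) via R3 from flow(d,b), flow(b,a)
round 2: derive span(e) via R3 from flow(e,d), flow(d,b)
round 2: derive span(g) via R3 from flow(g,a), flow(a,a)
round 2: derive span(h) via R3 from flow(h,a), flow(a,a)
round 3: derive flow(a,j) via R1 from flow(a,g), flow(g,j)
round 3: derive flow(b,j) via R1 from flow(b,g), flow(g,j)
round 3: derive flow(c,j) via R1 from flow(c,g), flow(g,j)
round 3: derive flow(d,e) via R1 from flow(d,a), flow(a,e)
round 3: derive flow(d,g) via R1 from flow(d,a), flow(a,g)
round 3: derive flow(d,j) via R1 from flow(d,h), flow(h,j)
round 3: derive flow(e,j) via R1 from flow(e,g), flow(g,j)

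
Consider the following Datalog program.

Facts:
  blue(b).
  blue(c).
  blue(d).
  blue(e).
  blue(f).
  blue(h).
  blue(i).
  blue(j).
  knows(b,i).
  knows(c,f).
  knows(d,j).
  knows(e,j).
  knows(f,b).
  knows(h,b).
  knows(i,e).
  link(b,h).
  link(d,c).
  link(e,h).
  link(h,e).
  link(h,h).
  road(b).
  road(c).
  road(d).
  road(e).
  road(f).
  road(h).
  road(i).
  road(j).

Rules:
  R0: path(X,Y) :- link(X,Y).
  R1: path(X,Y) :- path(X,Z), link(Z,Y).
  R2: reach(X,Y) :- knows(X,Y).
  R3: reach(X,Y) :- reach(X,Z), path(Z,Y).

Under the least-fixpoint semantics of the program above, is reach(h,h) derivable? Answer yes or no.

yes

round 1: derive path(b,h) via R0 from link(b,h)
round 1: derive path(d,c) via R0 from link(d,c)
round 1: derive path(e,h) via R0 from link(e,h)
round 1: derive path(h,e) via R0 from link(h,e)
round 1: derive path(h,h) via R0 from link(h,h)
round 1: derive reach(b,i) via R2 from knows(b,i)
round 1: derive reach(c,f) via R2 from knows(c,f)
round 1: derive reach(d,j) via R2 from knows(d,j)
round 1: derive reach(e,j) via R2 from knows(e,j)
round 1: derive reach(f,b) via R2 from knows(f,b)
round 1: derive reach(h,b) via R2 from knows(h,b)
round 1: derive reach(i,e) via R2 from knows(i,e)
round 2: derive path(b,e) via R1 from path(b,h), link(h,e)
round 2: derive path(e,e) via R1 from path(e,h), link(h,e)
round 2: derive reach(f,h) via R3 from reach(f,b), path(b,h)
round 2: derive reach(h,h) via R3 from reach(h,b), path(b,h)
round 2: derive reach(i,h) via R3 from reach(i,e), path(e,h)
round 3: derive reach(f,e) via R3 from reach(f,b), path(b,e)
round 3: derive reach(h,e) via R3 from reach(h,b), path(b,e)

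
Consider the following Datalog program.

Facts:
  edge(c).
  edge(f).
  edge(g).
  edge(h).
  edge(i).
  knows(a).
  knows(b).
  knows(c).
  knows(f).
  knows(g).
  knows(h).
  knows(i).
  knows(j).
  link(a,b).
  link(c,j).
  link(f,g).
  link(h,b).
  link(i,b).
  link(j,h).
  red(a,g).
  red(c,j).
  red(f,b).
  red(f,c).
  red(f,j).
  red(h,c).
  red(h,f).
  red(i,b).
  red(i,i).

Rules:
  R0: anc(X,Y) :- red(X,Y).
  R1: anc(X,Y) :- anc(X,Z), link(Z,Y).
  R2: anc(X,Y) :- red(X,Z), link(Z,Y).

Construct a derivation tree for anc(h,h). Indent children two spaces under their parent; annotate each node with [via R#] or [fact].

round 1: derive anc(a,g) via R0 from red(a,g)
round 1: derive anc(c,j) via R0 from red(c,j)
round 1: derive anc(f,b) via R0 from red(f,b)
round 1: derive anc(f,c) via R0 from red(f,c)
round 1: derive anc(f,j) via R0 from red(f,j)
round 1: derive anc(h,c) via R0 from red(h,c)
round 1: derive anc(h,f) via R0 from red(h,f)
round 1: derive anc(i,b) via R0 from red(i,b)
round 1: derive anc(i,i) via R0 from red(i,i)
round 1: derive anc(c,h) via R2 from red(c,j), link(j,h)
round 1: derive anc(f,h) via R2 from red(f,j), link(j,h)
round 1: derive anc(h,g) via R2 from red(h,f), link(f,g)
round 1: derive anc(h,j) via R2 from red(h,c), link(c,j)
round 2: derive anc(c,b) via R1 from anc(c,h), link(h,b)
round 2: derive anc(h,h) via R1 from anc(h,j), link(j,h)
round 3: derive anc(h,b) via R1 from anc(h,h), link(h,b)

anc(h,h)  [via R1]
  anc(h,j)  [via R2]
    red(h,c)  [fact]
    link(c,j)  [fact]
  link(j,h)  [fact]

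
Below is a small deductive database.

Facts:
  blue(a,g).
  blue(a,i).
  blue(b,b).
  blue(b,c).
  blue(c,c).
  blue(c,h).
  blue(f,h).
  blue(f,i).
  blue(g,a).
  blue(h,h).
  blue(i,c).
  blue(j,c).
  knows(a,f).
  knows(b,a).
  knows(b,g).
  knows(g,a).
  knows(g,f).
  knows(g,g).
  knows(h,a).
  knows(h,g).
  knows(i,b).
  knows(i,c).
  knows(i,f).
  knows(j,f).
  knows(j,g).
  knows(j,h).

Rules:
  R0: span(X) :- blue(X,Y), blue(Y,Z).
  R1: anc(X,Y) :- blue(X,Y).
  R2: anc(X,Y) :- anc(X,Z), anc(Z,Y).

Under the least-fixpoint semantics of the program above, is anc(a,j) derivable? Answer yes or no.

round 1: derive anc(a,g) via R1 from blue(a,g)
round 1: derive anc(a,i) via R1 from blue(a,i)
round 1: derive anc(b,b) via R1 from blue(b,b)
round 1: derive anc(b,c) via R1 from blue(b,c)
round 1: derive anc(c,c) via R1 from blue(c,c)
round 1: derive anc(c,h) via R1 from blue(c,h)
round 1: derive anc(f,h) via R1 from blue(f,h)
round 1: derive anc(f,i) via R1 from blue(f,i)
round 1: derive anc(g,a) via R1 from blue(g,a)
round 1: derive anc(h,h) via R1 from blue(h,h)
round 1: derive anc(i,c) via R1 from blue(i,c)
round 1: derive anc(j,c) via R1 from blue(j,c)
round 2: derive anc(a,a) via R2 from anc(a,g), anc(g,a)
round 2: derive anc(a,c) via R2 from anc(a,i), anc(i,c)
round 2: derive anc(b,h) via R2 from anc(b,c), anc(c,h)
round 2: derive anc(f,c) via R2 from anc(f,i), anc(i,c)
round 2: derive anc(g,g) via R2 from anc(g,a), anc(a,g)
round 2: derive anc(g,i) via R2 from anc(g,a), anc(a,i)
round 2: derive anc(i,h) via R2 from anc(i,c), anc(c,h)
round 2: derive anc(j,h) via R2 from anc(j,c), anc(c,h)
round 3: derive anc(a,h) via R2 from anc(a,c), anc(c,h)
round 3: derive anc(g,c) via R2 from anc(g,a), anc(a,c)
round 3: derive anc(g,h) via R2 from anc(g,i), anc(i,h)

no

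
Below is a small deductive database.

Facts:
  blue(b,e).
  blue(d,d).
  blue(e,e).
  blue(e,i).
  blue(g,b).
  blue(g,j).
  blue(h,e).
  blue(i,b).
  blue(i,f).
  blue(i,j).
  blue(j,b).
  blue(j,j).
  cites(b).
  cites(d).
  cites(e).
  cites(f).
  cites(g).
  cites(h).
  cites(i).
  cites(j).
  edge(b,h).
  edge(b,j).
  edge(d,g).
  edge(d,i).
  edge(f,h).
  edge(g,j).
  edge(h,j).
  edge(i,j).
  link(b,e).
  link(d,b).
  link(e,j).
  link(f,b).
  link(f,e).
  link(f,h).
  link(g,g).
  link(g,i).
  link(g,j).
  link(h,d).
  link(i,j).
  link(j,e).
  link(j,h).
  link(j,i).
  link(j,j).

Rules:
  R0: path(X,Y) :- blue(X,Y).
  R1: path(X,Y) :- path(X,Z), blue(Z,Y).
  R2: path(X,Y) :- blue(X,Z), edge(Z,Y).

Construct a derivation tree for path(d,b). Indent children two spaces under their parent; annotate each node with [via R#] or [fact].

round 1: derive path(b,e) via R0 from blue(b,e)
round 1: derive path(d,d) via R0 from blue(d,d)
round 1: derive path(e,e) via R0 from blue(e,e)
round 1: derive path(e,i) via R0 from blue(e,i)
round 1: derive path(g,b) via R0 from blue(g,b)
round 1: derive path(g,j) via R0 from blue(g,j)
round 1: derive path(h,e) via R0 from blue(h,e)
round 1: derive path(i,b) via R0 from blue(i,b)
round 1: derive path(i,f) via R0 from blue(i,f)
round 1: derive path(i,j) via R0 from blue(i,j)
round 1: derive path(j,b) via R0 from blue(j,b)
round 1: derive path(j,j) via R0 from blue(j,j)
round 1: derive path(d,g) via R2 from blue(d,d), edge(d,g)
round 1: derive path(d,i) via R2 from blue(d,d), edge(d,i)
round 1: derive path(e,j) via R2 from blue(e,i), edge(i,j)
round 1: derive path(g,h) via R2 from blue(g,b), edge(b,h)
round 1: derive path(i,h) via R2 from blue(i,b), edge(b,h)
round 1: derive path(j,h) via R2 from blue(j,b), edge(b,h)
round 2: derive path(b,i) via R1 from path(b,e), blue(e,i)
round 2: derive path(d,b) via R1 from path(d,g), blue(g,b)
round 2: derive path(d,f) via R1 from path(d,i), blue(i,f)
round 2: derive path(d,j) via R1 from path(d,g), blue(g,j)
round 2: derive path(e,b) via R1 from path(e,i), blue(i,b)
round 2: derive path(e,f) via R1 from path(e,i), blue(i,f)
round 2: derive path(g,e) via R1 from path(g,b), blue(b,e)
round 2: derive path(h,i) via R1 from path(h,e), blue(e,i)
round 2: derive path(i,e) via R1 from path(i,b), blue(b,e)
round 2: derive path(j,e) via R1 from path(j,b), blue(b,e)
round 3: derive path(b,b) via R1 from path(b,i), blue(i,b)
round 3: derive path(b,f) via R1 from path(b,i), blue(i,f)
round 3: derive path(b,j) via R1 from path(b,i), blue(i,j)
round 3: derive path(d,e) via R1 from path(d,b), blue(b,e)
round 3: derive path(g,i) via R1 from path(g,e), blue(e,i)
round 3: derive path(h,b) via R1 from path(h,i), blue(i,b)
round 3: derive path(h,f) via R1 from path(h,i), blue(i,f)
round 3: derive path(h,j) via R1 from path(h,i), blue(i,j)
round 3: derive path(i,i) via R1 from path(i,e), blue(e,i)
round 3: derive path(j,i) via R1 from path(j,e), blue(e,i)
round 4: derive path(g,f) via R1 from path(g,i), blue(i,f)
round 4: derive path(j,f) via R1 from path(j,i), blue(i,f)

path(d,b)  [via R1]
  path(d,g)  [via R2]
    blue(d,d)  [fact]
    edge(d,g)  [fact]
  blue(g,b)  [fact]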